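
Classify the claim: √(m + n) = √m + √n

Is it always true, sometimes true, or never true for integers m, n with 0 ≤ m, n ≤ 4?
It holds at (m, n) = (0, 1) (both sides equal 1), but fails at (m, n) = (3, 4) (LHS = √(7) ≈ 2.646, RHS = √(3) + 2 ≈ 3.732).

Answer: Sometimes true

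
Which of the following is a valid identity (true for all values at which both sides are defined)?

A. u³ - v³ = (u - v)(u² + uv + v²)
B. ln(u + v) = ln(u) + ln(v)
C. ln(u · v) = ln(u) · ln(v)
A

A: holds — e.g. at (4, 6), both sides equal -152.
B: fails at (1, 5) — LHS = ln(6) ≈ 1.792, RHS = ln(5) ≈ 1.609.
C: fails at (3, 7) — LHS = ln(21) ≈ 3.045, RHS = ln(3)·ln(7) ≈ 2.138.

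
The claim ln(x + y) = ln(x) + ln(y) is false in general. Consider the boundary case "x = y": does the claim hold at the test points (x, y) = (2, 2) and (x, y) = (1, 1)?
Only at (2, 2)

At (2, 2): LHS = ln(4) ≈ 1.386, RHS = 2·ln(2) ≈ 1.386 → equal
At (1, 1): LHS = ln(2) ≈ 0.6931 ≠ RHS = 0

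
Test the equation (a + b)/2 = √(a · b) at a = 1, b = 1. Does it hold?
Substituting a = 1, b = 1:

LHS = (1 + 1)/2 = 1
RHS = √(1 · 1) = 1

LHS = RHS, so the equation holds at this point.

Answer: Holds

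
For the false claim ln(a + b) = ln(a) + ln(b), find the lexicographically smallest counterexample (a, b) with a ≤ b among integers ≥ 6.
Substituting (6, 6) into the claim:
LHS = ln(6 + 6) = ln(12) ≈ 2.485
RHS = ln(6) + ln(6) = 2·ln(6) ≈ 3.584

Since LHS ≠ RHS, this pair disproves the claim, and no lexicographically smaller pair (a ≤ b, integers ≥ 6) does.

For instance (8, 12) is also a counterexample (LHS = ln(20) ≈ 2.996, RHS = ln(8) + ln(12) ≈ 4.564), but it's lexicographically larger.

Answer: (a, b) = (6, 6)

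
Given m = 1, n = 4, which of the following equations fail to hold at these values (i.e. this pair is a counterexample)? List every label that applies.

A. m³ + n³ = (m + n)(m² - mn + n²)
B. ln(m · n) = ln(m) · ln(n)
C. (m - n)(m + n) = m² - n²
B

Evaluating each claim at the given values:
A. LHS = 65, RHS = 65 → holds here (LHS = RHS)
B. LHS = ln(4) ≈ 1.386, RHS = 0 → fails here (LHS ≠ RHS)
C. LHS = -15, RHS = -15 → holds here (LHS = RHS)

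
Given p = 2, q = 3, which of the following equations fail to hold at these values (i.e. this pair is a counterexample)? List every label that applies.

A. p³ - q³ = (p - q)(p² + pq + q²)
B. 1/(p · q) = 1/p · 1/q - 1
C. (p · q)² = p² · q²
B

Evaluating each claim at the given values:
A. LHS = -19, RHS = -19 → holds here (LHS = RHS)
B. LHS = 1/6, RHS = -5/6 → fails here (LHS ≠ RHS)
C. LHS = 36, RHS = 36 → holds here (LHS = RHS)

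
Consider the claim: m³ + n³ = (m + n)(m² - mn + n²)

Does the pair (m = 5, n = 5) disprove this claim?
Substituting m = 5, n = 5:
LHS = 5³ + 5³ = 250
RHS = (5 + 5)(5² - 5·5 + 5²) = 250

The sides agree, so this pair does not disprove the claim.

Answer: No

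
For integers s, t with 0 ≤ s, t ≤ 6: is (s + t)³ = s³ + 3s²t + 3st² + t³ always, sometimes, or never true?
Always true

The identity holds for every pair in the range. For instance at (s, t) = (0, 6): both sides equal 216.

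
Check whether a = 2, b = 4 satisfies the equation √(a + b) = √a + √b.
Substituting a = 2, b = 4:

LHS = √(2 + 4) = √(6) ≈ 2.449
RHS = √2 + √4 = √(2) + 2 ≈ 3.414

LHS ≠ RHS, so the equation does not hold at this point.

Answer: Fails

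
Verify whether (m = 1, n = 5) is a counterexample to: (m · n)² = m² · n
Substituting m = 1, n = 5:
LHS = (1 · 5)² = 25
RHS = 1² · 5 = 5

Since LHS ≠ RHS, this pair disproves the claim.

Answer: Yes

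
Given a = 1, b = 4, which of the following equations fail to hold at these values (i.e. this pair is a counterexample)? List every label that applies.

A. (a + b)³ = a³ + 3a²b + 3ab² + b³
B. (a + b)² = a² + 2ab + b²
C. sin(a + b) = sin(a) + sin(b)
Evaluating each claim at the given values:
A. LHS = 125, RHS = 125 → holds here (LHS = RHS)
B. LHS = 25, RHS = 25 → holds here (LHS = RHS)
C. LHS = sin(5) ≈ -0.9589, RHS = sin(4) + sin(1) ≈ 0.08467 → fails here (LHS ≠ RHS)

Answer: C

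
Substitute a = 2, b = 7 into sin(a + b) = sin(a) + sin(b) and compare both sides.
LHS = sin(2 + 7) = sin(9) ≈ 0.4121
RHS = sin(2) + sin(7) ≈ 1.566

LHS ≠ RHS (they differ by about 1.154), so the equation does not hold here.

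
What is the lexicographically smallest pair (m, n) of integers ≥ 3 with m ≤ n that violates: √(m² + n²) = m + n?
Substituting (3, 3) into the claim:
LHS = √(3² + 3²) = 3·√(2) ≈ 4.243
RHS = 3 + 3 = 6

Since LHS ≠ RHS, this pair disproves the claim, and no lexicographically smaller pair (m ≤ n, integers ≥ 3) does.

For instance (5, 5) is also a counterexample (LHS = 5·√(2) ≈ 7.071, RHS = 10), but it's lexicographically larger.

Answer: (m, n) = (3, 3)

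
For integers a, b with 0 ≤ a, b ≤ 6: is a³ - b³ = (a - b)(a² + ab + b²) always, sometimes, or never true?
Always true

The identity holds for every pair in the range. For instance at (a, b) = (0, 1): both sides equal -1.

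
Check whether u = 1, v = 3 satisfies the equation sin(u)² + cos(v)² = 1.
Fails

Substituting u = 1, v = 3:

LHS = sin(1)² + cos(3)² ≈ 1.688
RHS = 1

LHS ≠ RHS, so the equation does not hold at this point.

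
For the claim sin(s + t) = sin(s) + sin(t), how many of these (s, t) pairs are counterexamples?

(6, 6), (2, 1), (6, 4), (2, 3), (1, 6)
5

Testing each pair:
(6, 6): LHS = sin(12) ≈ -0.5366, RHS = 2·sin(6) ≈ -0.5588 → counterexample
(2, 1): LHS = sin(3) ≈ 0.1411, RHS = sin(1) + sin(2) ≈ 1.751 → counterexample
(6, 4): LHS = sin(10) ≈ -0.544, RHS = sin(4) + sin(6) ≈ -1.036 → counterexample
(2, 3): LHS = sin(5) ≈ -0.9589, RHS = sin(3) + sin(2) ≈ 1.05 → counterexample
(1, 6): LHS = sin(7) ≈ 0.657, RHS = sin(6) + sin(1) ≈ 0.5621 → counterexample

That makes 5 counterexamples.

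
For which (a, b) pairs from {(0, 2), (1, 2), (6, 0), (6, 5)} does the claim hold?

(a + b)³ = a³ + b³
Testing each pair:
(0, 2): LHS = 8, RHS = 8 → holds
(1, 2): LHS = 27, RHS = 9 → fails
(6, 0): LHS = 216, RHS = 216 → holds
(6, 5): LHS = 1331, RHS = 341 → fails

2 of 4 pairs satisfy the claim.

Answer: (0, 2), (6, 0)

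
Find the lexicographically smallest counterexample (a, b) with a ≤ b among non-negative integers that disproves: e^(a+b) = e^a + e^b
Substituting (0, 0) into the claim:
LHS = e^(0+0) = 1
RHS = e^0 + e^0 = 2

Since LHS ≠ RHS, this pair disproves the claim, and no lexicographically smaller pair (a ≤ b, non-negative integers) does.

For instance (4, 7) is also a counterexample (LHS = e^11 ≈ 59874.1, RHS = e^4 + e^7 ≈ 1151), but it's lexicographically larger.

Answer: (a, b) = (0, 0)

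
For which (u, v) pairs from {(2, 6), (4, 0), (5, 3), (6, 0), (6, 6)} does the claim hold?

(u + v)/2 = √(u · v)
Testing each pair:
(2, 6): LHS = 4, RHS = 2·√(3) ≈ 3.464 → fails
(4, 0): LHS = 2, RHS = 0 → fails
(5, 3): LHS = 4, RHS = √(15) ≈ 3.873 → fails
(6, 0): LHS = 3, RHS = 0 → fails
(6, 6): LHS = 6, RHS = 6 → holds

1 of 5 pairs satisfies the claim.

Answer: (6, 6)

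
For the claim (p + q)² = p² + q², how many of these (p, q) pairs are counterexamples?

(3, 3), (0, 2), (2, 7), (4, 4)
3

Testing each pair:
(3, 3): LHS = 36, RHS = 18 → counterexample
(0, 2): LHS = 4, RHS = 4 → satisfies claim
(2, 7): LHS = 81, RHS = 53 → counterexample
(4, 4): LHS = 64, RHS = 32 → counterexample

That makes 3 counterexamples.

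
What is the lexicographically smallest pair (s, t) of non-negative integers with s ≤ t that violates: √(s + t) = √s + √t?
(s, t) = (1, 1)

At (0, 1): both sides equal 1, so it holds there.
At (0, 7): both sides equal √(7) ≈ 2.646, so it holds there.

Substituting (1, 1) into the claim:
LHS = √(1 + 1) = √(2) ≈ 1.414
RHS = √1 + √1 = 2

Since LHS ≠ RHS, this pair disproves the claim, and no lexicographically smaller pair (s ≤ t, non-negative integers) does.

For instance (2, 5) is also a counterexample (LHS = √(7) ≈ 2.646, RHS = √(2) + √(5) ≈ 3.65), but it's lexicographically larger.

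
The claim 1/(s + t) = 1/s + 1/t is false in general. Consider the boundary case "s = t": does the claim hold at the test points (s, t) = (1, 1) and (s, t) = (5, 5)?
At (1, 1): LHS = 1/2 ≠ RHS = 2
At (5, 5): LHS = 1/10 ≠ RHS = 2/5

Answer: No, fails at both test points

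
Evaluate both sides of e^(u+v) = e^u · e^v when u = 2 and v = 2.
LHS = e^(2+2) = e^4 ≈ 54.6
RHS = e^2 · e^2 = e^4 ≈ 54.6

LHS = RHS: the two sides agree.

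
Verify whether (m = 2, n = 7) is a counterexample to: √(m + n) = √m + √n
Yes

Substituting m = 2, n = 7:
LHS = √(2 + 7) = 3
RHS = √2 + √7 = √(2) + √(7) ≈ 4.06

Since LHS ≠ RHS, this pair disproves the claim.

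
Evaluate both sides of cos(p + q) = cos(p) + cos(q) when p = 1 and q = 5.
LHS = cos(1 + 5) = cos(6) ≈ 0.9602
RHS = cos(1) + cos(5) ≈ 0.824

LHS ≠ RHS (they differ by about 0.1362), so the equation does not hold here.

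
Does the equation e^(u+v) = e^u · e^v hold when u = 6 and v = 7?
Holds

Substituting u = 6, v = 7:

LHS = e^(6+7) = e^13 ≈ 442413.4
RHS = e^6 · e^7 = e^13 ≈ 442413.4

LHS = RHS, so the equation holds at this point.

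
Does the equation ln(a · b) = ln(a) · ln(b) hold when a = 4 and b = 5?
Fails

Substituting a = 4, b = 5:

LHS = ln(4 · 5) = ln(20) ≈ 2.996
RHS = ln(4) · ln(5) ≈ 2.231

LHS ≠ RHS, so the equation does not hold at this point.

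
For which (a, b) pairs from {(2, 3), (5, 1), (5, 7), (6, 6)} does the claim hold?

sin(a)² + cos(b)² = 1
Testing each pair:
(2, 3): LHS = sin(2)² + cos(3)² ≈ 1.807, RHS = 1 → fails
(5, 1): LHS = cos(1)² + sin(5)² ≈ 1.211, RHS = 1 → fails
(5, 7): LHS = cos(7)² + sin(5)² ≈ 1.488, RHS = 1 → fails
(6, 6): LHS = sin(6)² + cos(6)² = 1, RHS = 1 → holds

1 of 4 pairs satisfies the claim.

Answer: (6, 6)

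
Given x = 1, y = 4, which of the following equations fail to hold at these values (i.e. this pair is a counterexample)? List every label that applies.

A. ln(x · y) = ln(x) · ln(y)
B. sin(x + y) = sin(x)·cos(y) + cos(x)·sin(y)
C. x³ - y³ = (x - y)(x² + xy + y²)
A

Evaluating each claim at the given values:
A. LHS = ln(4) ≈ 1.386, RHS = 0 → fails here (LHS ≠ RHS)
B. LHS = sin(5) ≈ -0.9589, RHS = sin(1)·cos(4) + sin(4)·cos(1) ≈ -0.9589 → holds here (LHS = RHS)
C. LHS = -63, RHS = -63 → holds here (LHS = RHS)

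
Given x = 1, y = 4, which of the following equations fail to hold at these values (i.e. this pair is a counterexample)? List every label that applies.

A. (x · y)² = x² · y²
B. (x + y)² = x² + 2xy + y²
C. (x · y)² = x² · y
Evaluating each claim at the given values:
A. LHS = 16, RHS = 16 → holds here (LHS = RHS)
B. LHS = 25, RHS = 25 → holds here (LHS = RHS)
C. LHS = 16, RHS = 4 → fails here (LHS ≠ RHS)

Answer: C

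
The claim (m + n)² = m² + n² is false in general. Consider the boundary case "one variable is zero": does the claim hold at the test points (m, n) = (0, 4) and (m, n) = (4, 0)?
Yes, holds at both test points

At (0, 4): LHS = 16, RHS = 16 → equal
At (4, 0): LHS = 16, RHS = 16 → equal

So the claim does hold at both of these boundary points, even though it is not an identity.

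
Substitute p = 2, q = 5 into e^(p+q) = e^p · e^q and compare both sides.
LHS = e^(2+5) = e^7 ≈ 1097
RHS = e^2 · e^5 = e^7 ≈ 1097

LHS = RHS: the two sides agree.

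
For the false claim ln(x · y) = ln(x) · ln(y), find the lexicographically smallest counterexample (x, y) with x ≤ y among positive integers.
(x, y) = (1, 2)

Substituting (1, 2) into the claim:
LHS = ln(1 · 2) = ln(2) ≈ 0.6931
RHS = ln(1) · ln(2) = 0

Since LHS ≠ RHS, this pair disproves the claim, and no lexicographically smaller pair (x ≤ y, positive integers) does.

For instance (7, 7) is also a counterexample (LHS = ln(49) ≈ 3.892, RHS = ln(7)² ≈ 3.787), but it's lexicographically larger.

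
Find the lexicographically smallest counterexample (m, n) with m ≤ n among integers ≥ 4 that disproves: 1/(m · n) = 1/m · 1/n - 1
(m, n) = (4, 4)

Substituting (4, 4) into the claim:
LHS = 1/(4 · 4) = 1/16
RHS = 1/4 · 1/4 - 1 = -15/16

Since LHS ≠ RHS, this pair disproves the claim, and no lexicographically smaller pair (m ≤ n, integers ≥ 4) does.

For instance (10, 10) is also a counterexample (LHS = 1/100, RHS = -99/100), but it's lexicographically larger.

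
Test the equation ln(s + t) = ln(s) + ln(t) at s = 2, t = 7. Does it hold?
Substituting s = 2, t = 7:

LHS = ln(2 + 7) = ln(9) ≈ 2.197
RHS = ln(2) + ln(7) ≈ 2.639

LHS ≠ RHS, so the equation does not hold at this point.

Answer: Fails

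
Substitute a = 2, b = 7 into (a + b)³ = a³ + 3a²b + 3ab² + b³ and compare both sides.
LHS = (2 + 7)³ = 729
RHS = 2³ + 3·2²·7 + 3·2·7² + 7³ = 729

LHS = RHS: the two sides agree.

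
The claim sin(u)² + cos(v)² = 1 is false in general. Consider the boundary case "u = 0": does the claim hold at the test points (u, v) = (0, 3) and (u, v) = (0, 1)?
No, fails at both test points

At (0, 3): LHS = cos(3)² ≈ 0.9801 ≠ RHS = 1
At (0, 1): LHS = cos(1)² ≈ 0.2919 ≠ RHS = 1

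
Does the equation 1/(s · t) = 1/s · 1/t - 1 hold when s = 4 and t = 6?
Substituting s = 4, t = 6:

LHS = 1/(4 · 6) = 1/24
RHS = 1/4 · 1/6 - 1 = -23/24

LHS ≠ RHS, so the equation does not hold at this point.

Answer: Fails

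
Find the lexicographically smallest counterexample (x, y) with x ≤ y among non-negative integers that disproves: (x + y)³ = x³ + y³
(x, y) = (1, 1)

At (0, 6): both sides equal 216, so it holds there.

Substituting (1, 1) into the claim:
LHS = (1 + 1)³ = 8
RHS = 1³ + 1³ = 2

Since LHS ≠ RHS, this pair disproves the claim, and no lexicographically smaller pair (x ≤ y, non-negative integers) does.

For instance (3, 5) is also a counterexample (LHS = 512, RHS = 152), but it's lexicographically larger.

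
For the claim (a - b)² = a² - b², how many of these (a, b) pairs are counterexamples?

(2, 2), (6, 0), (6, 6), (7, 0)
Testing each pair:
(2, 2): LHS = 0, RHS = 0 → satisfies claim
(6, 0): LHS = 36, RHS = 36 → satisfies claim
(6, 6): LHS = 0, RHS = 0 → satisfies claim
(7, 0): LHS = 49, RHS = 49 → satisfies claim

That makes 0 counterexamples.

Answer: 0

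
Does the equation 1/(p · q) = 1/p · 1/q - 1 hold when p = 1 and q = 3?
Fails

Substituting p = 1, q = 3:

LHS = 1/(1 · 3) = 1/3
RHS = 1/1 · 1/3 - 1 = -2/3

LHS ≠ RHS, so the equation does not hold at this point.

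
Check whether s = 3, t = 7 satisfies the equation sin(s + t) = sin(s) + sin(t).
Fails

Substituting s = 3, t = 7:

LHS = sin(3 + 7) = sin(10) ≈ -0.544
RHS = sin(3) + sin(7) ≈ 0.7981

LHS ≠ RHS, so the equation does not hold at this point.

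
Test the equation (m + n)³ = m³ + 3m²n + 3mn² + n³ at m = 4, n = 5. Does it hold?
Substituting m = 4, n = 5:

LHS = (4 + 5)³ = 729
RHS = 4³ + 3·4²·5 + 3·4·5² + 5³ = 729

LHS = RHS, so the equation holds at this point.

Answer: Holds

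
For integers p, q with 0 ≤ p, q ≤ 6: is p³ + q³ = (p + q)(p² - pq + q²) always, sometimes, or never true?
The identity holds for every pair in the range. For instance at (p, q) = (4, 3): both sides equal 91.

Answer: Always true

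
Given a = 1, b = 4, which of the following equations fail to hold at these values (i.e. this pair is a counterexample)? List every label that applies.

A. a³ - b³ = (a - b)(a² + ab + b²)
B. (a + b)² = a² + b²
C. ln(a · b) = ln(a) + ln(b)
B

Evaluating each claim at the given values:
A. LHS = -63, RHS = -63 → holds here (LHS = RHS)
B. LHS = 25, RHS = 17 → fails here (LHS ≠ RHS)
C. LHS = ln(4) ≈ 1.386, RHS = ln(4) ≈ 1.386 → holds here (LHS = RHS)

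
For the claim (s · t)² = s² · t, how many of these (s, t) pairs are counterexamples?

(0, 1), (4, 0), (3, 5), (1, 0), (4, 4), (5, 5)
3

Testing each pair:
(0, 1): LHS = 0, RHS = 0 → satisfies claim
(4, 0): LHS = 0, RHS = 0 → satisfies claim
(3, 5): LHS = 225, RHS = 45 → counterexample
(1, 0): LHS = 0, RHS = 0 → satisfies claim
(4, 4): LHS = 256, RHS = 64 → counterexample
(5, 5): LHS = 625, RHS = 125 → counterexample

That makes 3 counterexamples.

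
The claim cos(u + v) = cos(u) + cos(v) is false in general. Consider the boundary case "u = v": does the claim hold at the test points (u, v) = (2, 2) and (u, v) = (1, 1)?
At (2, 2): LHS = cos(4) ≈ -0.6536 ≠ RHS = 2·cos(2) ≈ -0.8323
At (1, 1): LHS = cos(2) ≈ -0.4161 ≠ RHS = 2·cos(1) ≈ 1.081

Answer: No, fails at both test points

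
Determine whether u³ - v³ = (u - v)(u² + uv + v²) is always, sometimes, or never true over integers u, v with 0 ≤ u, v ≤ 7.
The identity holds for every pair in the range. For instance at (u, v) = (0, 3): both sides equal -27.

Answer: Always true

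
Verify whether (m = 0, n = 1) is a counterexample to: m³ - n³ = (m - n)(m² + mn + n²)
Substituting m = 0, n = 1:
LHS = 0³ - 1³ = -1
RHS = (0 - 1)(0² + 0·1 + 1²) = -1

The sides agree, so this pair does not disprove the claim.

Answer: No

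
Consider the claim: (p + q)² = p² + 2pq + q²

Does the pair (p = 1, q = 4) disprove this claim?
Substituting p = 1, q = 4:
LHS = (1 + 4)² = 25
RHS = 1² + 2·1·4 + 4² = 25

The sides agree, so this pair does not disprove the claim.

Answer: No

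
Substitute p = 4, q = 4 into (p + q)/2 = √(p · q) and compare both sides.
LHS = (4 + 4)/2 = 4
RHS = √(4 · 4) = 4

LHS = RHS: the two sides agree.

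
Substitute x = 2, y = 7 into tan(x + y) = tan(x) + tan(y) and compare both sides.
LHS = tan(2 + 7) = tan(9) ≈ -0.4523
RHS = tan(2) + tan(7) ≈ -1.314

LHS ≠ RHS (they differ by about 0.8613), so the equation does not hold here.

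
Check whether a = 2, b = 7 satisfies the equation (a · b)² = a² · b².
Substituting a = 2, b = 7:

LHS = (2 · 7)² = 196
RHS = 2² · 7² = 196

LHS = RHS, so the equation holds at this point.

Answer: Holds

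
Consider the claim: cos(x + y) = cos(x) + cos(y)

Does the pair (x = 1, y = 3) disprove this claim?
Substituting x = 1, y = 3:
LHS = cos(1 + 3) = cos(4) ≈ -0.6536
RHS = cos(1) + cos(3) ≈ -0.4497

Since LHS ≠ RHS, this pair disproves the claim.

Answer: Yes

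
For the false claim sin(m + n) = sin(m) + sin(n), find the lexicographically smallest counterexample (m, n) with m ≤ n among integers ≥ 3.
Substituting (3, 3) into the claim:
LHS = sin(3 + 3) = sin(6) ≈ -0.2794
RHS = sin(3) + sin(3) = 2·sin(3) ≈ 0.2822

Since LHS ≠ RHS, this pair disproves the claim, and no lexicographically smaller pair (m ≤ n, integers ≥ 3) does.

For instance (6, 10) is also a counterexample (LHS = sin(16) ≈ -0.2879, RHS = sin(10) + sin(6) ≈ -0.8234), but it's lexicographically larger.

Answer: (m, n) = (3, 3)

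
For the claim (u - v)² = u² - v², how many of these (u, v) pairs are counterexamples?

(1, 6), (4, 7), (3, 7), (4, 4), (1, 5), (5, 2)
Testing each pair:
(1, 6): LHS = 25, RHS = -35 → counterexample
(4, 7): LHS = 9, RHS = -33 → counterexample
(3, 7): LHS = 16, RHS = -40 → counterexample
(4, 4): LHS = 0, RHS = 0 → satisfies claim
(1, 5): LHS = 16, RHS = -24 → counterexample
(5, 2): LHS = 9, RHS = 21 → counterexample

That makes 5 counterexamples.

Answer: 5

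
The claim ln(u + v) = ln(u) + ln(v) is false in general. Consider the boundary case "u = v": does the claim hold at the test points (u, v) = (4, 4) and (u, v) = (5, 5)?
At (4, 4): LHS = ln(8) ≈ 2.079 ≠ RHS = 2·ln(4) ≈ 2.773
At (5, 5): LHS = ln(10) ≈ 2.303 ≠ RHS = 2·ln(5) ≈ 3.219

Answer: No, fails at both test points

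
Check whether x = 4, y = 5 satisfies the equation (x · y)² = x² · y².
Substituting x = 4, y = 5:

LHS = (4 · 5)² = 400
RHS = 4² · 5² = 400

LHS = RHS, so the equation holds at this point.

Answer: Holds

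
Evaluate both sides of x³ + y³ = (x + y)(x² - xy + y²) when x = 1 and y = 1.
LHS = 1³ + 1³ = 2
RHS = (1 + 1)(1² - 1·1 + 1²) = 2

LHS = RHS: the two sides agree.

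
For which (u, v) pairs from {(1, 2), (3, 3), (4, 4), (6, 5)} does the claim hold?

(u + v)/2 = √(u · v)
(3, 3), (4, 4)

Testing each pair:
(1, 2): LHS = 3/2, RHS = √(2) ≈ 1.414 → fails
(3, 3): LHS = 3, RHS = 3 → holds
(4, 4): LHS = 4, RHS = 4 → holds
(6, 5): LHS = 11/2, RHS = √(30) ≈ 5.477 → fails

2 of 4 pairs satisfy the claim.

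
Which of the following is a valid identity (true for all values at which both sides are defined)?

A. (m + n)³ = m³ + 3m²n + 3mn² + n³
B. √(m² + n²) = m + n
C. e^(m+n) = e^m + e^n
A

A: holds — e.g. at (1, 4), both sides equal 125.
B: fails at (1, 1) — LHS = √(2) ≈ 1.414, RHS = 2.
C: fails at (2, 5) — LHS = e^7 ≈ 1097, RHS = e^2 + e^5 ≈ 155.8.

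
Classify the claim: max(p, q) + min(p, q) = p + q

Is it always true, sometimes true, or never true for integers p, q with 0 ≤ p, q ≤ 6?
The identity holds for every pair in the range. For instance at (p, q) = (6, 0): both sides equal 6.

Answer: Always true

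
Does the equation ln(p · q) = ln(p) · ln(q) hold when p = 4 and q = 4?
Substituting p = 4, q = 4:

LHS = ln(4 · 4) = ln(16) ≈ 2.773
RHS = ln(4) · ln(4) = ln(4)² ≈ 1.922

LHS ≠ RHS, so the equation does not hold at this point.

Answer: Fails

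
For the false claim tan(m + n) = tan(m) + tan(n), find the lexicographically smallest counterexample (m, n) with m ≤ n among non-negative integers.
(m, n) = (1, 1)

At (0, 6): both sides equal tan(6) ≈ -0.291, so it holds there.

Substituting (1, 1) into the claim:
LHS = tan(1 + 1) = tan(2) ≈ -2.185
RHS = tan(1) + tan(1) = 2·tan(1) ≈ 3.115

Since LHS ≠ RHS, this pair disproves the claim, and no lexicographically smaller pair (m ≤ n, non-negative integers) does.

For instance (2, 4) is also a counterexample (LHS = tan(6) ≈ -0.291, RHS = tan(2) + tan(4) ≈ -1.027), but it's lexicographically larger.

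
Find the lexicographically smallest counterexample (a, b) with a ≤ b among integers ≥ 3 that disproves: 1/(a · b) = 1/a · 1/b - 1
Substituting (3, 3) into the claim:
LHS = 1/(3 · 3) = 1/9
RHS = 1/3 · 1/3 - 1 = -8/9

Since LHS ≠ RHS, this pair disproves the claim, and no lexicographically smaller pair (a ≤ b, integers ≥ 3) does.

For instance (3, 8) is also a counterexample (LHS = 1/24, RHS = -23/24), but it's lexicographically larger.

Answer: (a, b) = (3, 3)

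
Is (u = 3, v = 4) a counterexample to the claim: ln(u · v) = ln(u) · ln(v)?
Yes

Substituting u = 3, v = 4:
LHS = ln(3 · 4) = ln(12) ≈ 2.485
RHS = ln(3) · ln(4) ≈ 1.523

Since LHS ≠ RHS, this pair disproves the claim.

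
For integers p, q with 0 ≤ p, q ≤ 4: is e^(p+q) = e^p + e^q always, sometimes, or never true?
The claim fails for every pair in the range. For instance at (p, q) = (4, 2): LHS = e^6 ≈ 403.4, RHS = e^2 + e^4 ≈ 61.99.

Answer: Never true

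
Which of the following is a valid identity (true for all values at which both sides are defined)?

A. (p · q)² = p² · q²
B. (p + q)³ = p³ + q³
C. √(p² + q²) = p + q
A: holds — e.g. at (2, 5), both sides equal 100.
B: fails at (1, 3) — LHS = 64, RHS = 28.
C: fails at (5, 5) — LHS = 5·√(2) ≈ 7.071, RHS = 10.

Answer: A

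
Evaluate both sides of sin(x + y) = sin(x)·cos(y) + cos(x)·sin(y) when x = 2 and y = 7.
LHS = sin(2 + 7) = sin(9) ≈ 0.4121
RHS = sin(2)·cos(7) + cos(2)·sin(7) = sin(7)·cos(2) + sin(2)·cos(7) ≈ 0.4121

LHS = RHS: the two sides agree.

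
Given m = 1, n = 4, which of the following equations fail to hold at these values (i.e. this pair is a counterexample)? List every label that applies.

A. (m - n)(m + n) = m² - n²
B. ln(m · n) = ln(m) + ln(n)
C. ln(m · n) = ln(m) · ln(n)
C

Evaluating each claim at the given values:
A. LHS = -15, RHS = -15 → holds here (LHS = RHS)
B. LHS = ln(4) ≈ 1.386, RHS = ln(4) ≈ 1.386 → holds here (LHS = RHS)
C. LHS = ln(4) ≈ 1.386, RHS = 0 → fails here (LHS ≠ RHS)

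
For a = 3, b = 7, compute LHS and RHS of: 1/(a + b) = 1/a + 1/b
LHS = 1/(3 + 7) = 1/10
RHS = 1/3 + 1/7 = 10/21

LHS ≠ RHS, so the equation does not hold here.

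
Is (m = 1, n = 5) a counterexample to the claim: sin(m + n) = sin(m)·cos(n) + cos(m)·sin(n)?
No

Substituting m = 1, n = 5:
LHS = sin(1 + 5) = sin(6) ≈ -0.2794
RHS = sin(1)·cos(5) + cos(1)·sin(5) = sin(5)·cos(1) + sin(1)·cos(5) ≈ -0.2794

The sides agree, so this pair does not disprove the claim.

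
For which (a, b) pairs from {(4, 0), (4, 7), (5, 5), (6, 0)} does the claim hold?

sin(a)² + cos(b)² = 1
Testing each pair:
(4, 0): LHS = sin(4)² + 1 ≈ 1.573, RHS = 1 → fails
(4, 7): LHS = cos(7)² + sin(4)² ≈ 1.141, RHS = 1 → fails
(5, 5): LHS = cos(5)² + sin(5)² = 1, RHS = 1 → holds
(6, 0): LHS = sin(6)² + 1 ≈ 1.078, RHS = 1 → fails

1 of 4 pairs satisfies the claim.

Answer: (5, 5)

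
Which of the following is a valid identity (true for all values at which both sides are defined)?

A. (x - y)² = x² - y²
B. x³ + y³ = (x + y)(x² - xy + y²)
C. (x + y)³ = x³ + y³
A: fails at (1, 2) — LHS = 1, RHS = -3.
B: holds — e.g. at (2, 2), both sides equal 16.
C: fails at (6, 7) — LHS = 2197, RHS = 559.

Answer: B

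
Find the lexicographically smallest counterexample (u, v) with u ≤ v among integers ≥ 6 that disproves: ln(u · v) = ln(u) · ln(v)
Substituting (6, 6) into the claim:
LHS = ln(6 · 6) = ln(36) ≈ 3.584
RHS = ln(6) · ln(6) = ln(6)² ≈ 3.21

Since LHS ≠ RHS, this pair disproves the claim, and no lexicographically smaller pair (u ≤ v, integers ≥ 6) does.

For instance (9, 11) is also a counterexample (LHS = ln(99) ≈ 4.595, RHS = ln(9)·ln(11) ≈ 5.269), but it's lexicographically larger.

Answer: (u, v) = (6, 6)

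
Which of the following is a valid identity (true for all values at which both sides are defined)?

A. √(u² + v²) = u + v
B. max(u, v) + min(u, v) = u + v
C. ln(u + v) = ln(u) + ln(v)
B

A: fails at (5, 8) — LHS = √(89) ≈ 9.434, RHS = 13.
B: holds — e.g. at (4, 6), both sides equal 10.
C: fails at (6, 7) — LHS = ln(13) ≈ 2.565, RHS = ln(6) + ln(7) ≈ 3.738.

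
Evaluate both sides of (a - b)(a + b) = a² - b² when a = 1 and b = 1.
LHS = (1 - 1)(1 + 1) = 0
RHS = 1² - 1² = 0

LHS = RHS: the two sides agree.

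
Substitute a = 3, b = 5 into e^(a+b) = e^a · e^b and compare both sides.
LHS = e^(3+5) = e^8 ≈ 2981
RHS = e^3 · e^5 = e^8 ≈ 2981

LHS = RHS: the two sides agree.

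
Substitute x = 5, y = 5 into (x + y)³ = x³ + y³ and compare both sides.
LHS = (5 + 5)³ = 1000
RHS = 5³ + 5³ = 250

LHS ≠ RHS, so the equation does not hold here.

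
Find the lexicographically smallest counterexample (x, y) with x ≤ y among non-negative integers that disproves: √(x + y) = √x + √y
(x, y) = (1, 1)

At (0, 3): both sides equal √(3) ≈ 1.732, so it holds there.

Substituting (1, 1) into the claim:
LHS = √(1 + 1) = √(2) ≈ 1.414
RHS = √1 + √1 = 2

Since LHS ≠ RHS, this pair disproves the claim, and no lexicographically smaller pair (x ≤ y, non-negative integers) does.

For instance (4, 4) is also a counterexample (LHS = 2·√(2) ≈ 2.828, RHS = 4), but it's lexicographically larger.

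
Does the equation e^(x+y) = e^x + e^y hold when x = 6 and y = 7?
Fails

Substituting x = 6, y = 7:

LHS = e^(6+7) = e^13 ≈ 442413.4
RHS = e^6 + e^7 ≈ 1500

LHS ≠ RHS, so the equation does not hold at this point.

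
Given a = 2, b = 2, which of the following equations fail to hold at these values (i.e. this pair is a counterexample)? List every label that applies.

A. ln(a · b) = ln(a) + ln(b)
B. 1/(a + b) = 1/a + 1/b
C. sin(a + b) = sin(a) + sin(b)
B, C

Evaluating each claim at the given values:
A. LHS = ln(4) ≈ 1.386, RHS = 2·ln(2) ≈ 1.386 → holds here (LHS = RHS)
B. LHS = 1/4, RHS = 1 → fails here (LHS ≠ RHS)
C. LHS = sin(4) ≈ -0.7568, RHS = 2·sin(2) ≈ 1.819 → fails here (LHS ≠ RHS)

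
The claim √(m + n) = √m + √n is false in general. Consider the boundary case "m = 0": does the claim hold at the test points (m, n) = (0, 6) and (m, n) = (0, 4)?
Yes, holds at both test points

At (0, 6): LHS = √(6) ≈ 2.449, RHS = √(6) ≈ 2.449 → equal
At (0, 4): LHS = 2, RHS = 2 → equal

So the claim does hold at both of these boundary points, even though it is not an identity.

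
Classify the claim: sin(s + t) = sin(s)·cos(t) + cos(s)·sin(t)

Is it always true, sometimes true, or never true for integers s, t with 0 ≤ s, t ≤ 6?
Always true

The identity holds for every pair in the range. For instance at (s, t) = (5, 5): both sides equal sin(10) ≈ -0.544.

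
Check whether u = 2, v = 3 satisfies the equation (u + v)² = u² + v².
Fails

Substituting u = 2, v = 3:

LHS = (2 + 3)² = 25
RHS = 2² + 3² = 13

LHS ≠ RHS, so the equation does not hold at this point.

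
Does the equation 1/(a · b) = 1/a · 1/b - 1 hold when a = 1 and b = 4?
Fails

Substituting a = 1, b = 4:

LHS = 1/(1 · 4) = 1/4
RHS = 1/1 · 1/4 - 1 = -3/4

LHS ≠ RHS, so the equation does not hold at this point.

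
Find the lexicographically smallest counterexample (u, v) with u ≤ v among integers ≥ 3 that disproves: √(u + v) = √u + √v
Substituting (3, 3) into the claim:
LHS = √(3 + 3) = √(6) ≈ 2.449
RHS = √3 + √3 = 2·√(3) ≈ 3.464

Since LHS ≠ RHS, this pair disproves the claim, and no lexicographically smaller pair (u ≤ v, integers ≥ 3) does.

For instance (3, 8) is also a counterexample (LHS = √(11) ≈ 3.317, RHS = √(3) + 2·√(2) ≈ 4.56), but it's lexicographically larger.

Answer: (u, v) = (3, 3)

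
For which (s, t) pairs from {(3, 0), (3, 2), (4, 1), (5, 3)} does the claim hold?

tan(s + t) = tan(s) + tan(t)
(3, 0)

Testing each pair:
(3, 0): LHS = tan(3) ≈ -0.1425, RHS = tan(3) ≈ -0.1425 → holds
(3, 2): LHS = tan(5) ≈ -3.381, RHS = tan(2) + tan(3) ≈ -2.328 → fails
(4, 1): LHS = tan(5) ≈ -3.381, RHS = tan(4) + tan(1) ≈ 2.715 → fails
(5, 3): LHS = tan(8) ≈ -6.8, RHS = tan(5) + tan(3) ≈ -3.523 → fails

1 of 4 pairs satisfies the claim.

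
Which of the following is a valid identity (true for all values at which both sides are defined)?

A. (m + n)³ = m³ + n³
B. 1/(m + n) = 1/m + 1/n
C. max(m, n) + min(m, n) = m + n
A: fails at (4, 5) — LHS = 729, RHS = 189.
B: fails at (5, 5) — LHS = 1/10, RHS = 2/5.
C: holds — e.g. at (1, 2), both sides equal 3.

Answer: C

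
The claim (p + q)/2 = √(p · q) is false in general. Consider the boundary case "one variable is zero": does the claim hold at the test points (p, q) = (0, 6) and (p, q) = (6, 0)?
At (0, 6): LHS = 3 ≠ RHS = 0
At (6, 0): LHS = 3 ≠ RHS = 0

Answer: No, fails at both test points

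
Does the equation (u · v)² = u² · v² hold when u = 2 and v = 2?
Substituting u = 2, v = 2:

LHS = (2 · 2)² = 16
RHS = 2² · 2² = 16

LHS = RHS, so the equation holds at this point.

Answer: Holds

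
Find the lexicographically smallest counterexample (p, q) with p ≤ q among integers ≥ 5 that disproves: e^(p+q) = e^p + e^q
Substituting (5, 5) into the claim:
LHS = e^(5+5) = e^10 ≈ 22026.5
RHS = e^5 + e^5 = 2·e^5 ≈ 296.8

Since LHS ≠ RHS, this pair disproves the claim, and no lexicographically smaller pair (p ≤ q, integers ≥ 5) does.

For instance (10, 12) is also a counterexample (LHS = e^22 ≈ 3584912846.1, RHS = e^10 + e^12 ≈ 184781.3), but it's lexicographically larger.

Answer: (p, q) = (5, 5)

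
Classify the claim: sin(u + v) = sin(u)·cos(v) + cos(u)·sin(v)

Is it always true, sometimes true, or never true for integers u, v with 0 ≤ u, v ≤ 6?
Always true

The identity holds for every pair in the range. For instance at (u, v) = (4, 1): both sides equal sin(5) ≈ -0.9589.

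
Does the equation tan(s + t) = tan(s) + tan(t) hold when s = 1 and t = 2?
Fails

Substituting s = 1, t = 2:

LHS = tan(1 + 2) = tan(3) ≈ -0.1425
RHS = tan(1) + tan(2) ≈ -0.6276

LHS ≠ RHS, so the equation does not hold at this point.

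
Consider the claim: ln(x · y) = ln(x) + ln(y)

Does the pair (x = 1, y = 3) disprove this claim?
No

Substituting x = 1, y = 3:
LHS = ln(1 · 3) = ln(3) ≈ 1.099
RHS = ln(1) + ln(3) = ln(3) ≈ 1.099

The sides agree, so this pair does not disprove the claim.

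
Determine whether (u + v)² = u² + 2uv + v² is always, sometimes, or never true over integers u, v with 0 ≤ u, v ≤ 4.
The identity holds for every pair in the range. For instance at (u, v) = (3, 3): both sides equal 36.

Answer: Always true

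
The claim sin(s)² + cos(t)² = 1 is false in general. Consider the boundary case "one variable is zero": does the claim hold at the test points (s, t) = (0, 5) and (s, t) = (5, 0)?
At (0, 5): LHS = cos(5)² ≈ 0.08046 ≠ RHS = 1
At (5, 0): LHS = sin(5)² + 1 ≈ 1.92 ≠ RHS = 1

Answer: No, fails at both test points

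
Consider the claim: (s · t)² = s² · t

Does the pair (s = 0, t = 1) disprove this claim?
Substituting s = 0, t = 1:
LHS = (0 · 1)² = 0
RHS = 0² · 1 = 0

The sides agree, so this pair does not disprove the claim.

Answer: No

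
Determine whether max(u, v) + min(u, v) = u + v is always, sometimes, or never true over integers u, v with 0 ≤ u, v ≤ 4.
Always true

The identity holds for every pair in the range. For instance at (u, v) = (3, 3): both sides equal 6.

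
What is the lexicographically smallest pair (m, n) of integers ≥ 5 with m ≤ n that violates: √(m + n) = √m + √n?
(m, n) = (5, 5)

Substituting (5, 5) into the claim:
LHS = √(5 + 5) = √(10) ≈ 3.162
RHS = √5 + √5 = 2·√(5) ≈ 4.472

Since LHS ≠ RHS, this pair disproves the claim, and no lexicographically smaller pair (m ≤ n, integers ≥ 5) does.

For instance (6, 10) is also a counterexample (LHS = 4, RHS = √(6) + √(10) ≈ 5.612), but it's lexicographically larger.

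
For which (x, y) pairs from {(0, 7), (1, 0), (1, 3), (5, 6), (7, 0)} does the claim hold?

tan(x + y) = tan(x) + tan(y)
Testing each pair:
(0, 7): LHS = tan(7) ≈ 0.8714, RHS = tan(7) ≈ 0.8714 → holds
(1, 0): LHS = tan(1) ≈ 1.557, RHS = tan(1) ≈ 1.557 → holds
(1, 3): LHS = tan(4) ≈ 1.158, RHS = tan(3) + tan(1) ≈ 1.415 → fails
(5, 6): LHS = tan(11) ≈ -226, RHS = tan(5) + tan(6) ≈ -3.672 → fails
(7, 0): LHS = tan(7) ≈ 0.8714, RHS = tan(7) ≈ 0.8714 → holds

3 of 5 pairs satisfy the claim.

Answer: (0, 7), (1, 0), (7, 0)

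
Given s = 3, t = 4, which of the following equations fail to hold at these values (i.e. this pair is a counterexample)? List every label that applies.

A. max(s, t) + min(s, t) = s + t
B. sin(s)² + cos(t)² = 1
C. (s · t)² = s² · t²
B

Evaluating each claim at the given values:
A. LHS = 7, RHS = 7 → holds here (LHS = RHS)
B. LHS = sin(3)² + cos(4)² ≈ 0.4472, RHS = 1 → fails here (LHS ≠ RHS)
C. LHS = 144, RHS = 144 → holds here (LHS = RHS)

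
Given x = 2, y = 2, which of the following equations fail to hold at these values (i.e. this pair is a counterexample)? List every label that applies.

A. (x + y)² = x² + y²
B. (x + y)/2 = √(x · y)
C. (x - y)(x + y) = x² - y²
Evaluating each claim at the given values:
A. LHS = 16, RHS = 8 → fails here (LHS ≠ RHS)
B. LHS = 2, RHS = 2 → holds here (LHS = RHS)
C. LHS = 0, RHS = 0 → holds here (LHS = RHS)

Answer: A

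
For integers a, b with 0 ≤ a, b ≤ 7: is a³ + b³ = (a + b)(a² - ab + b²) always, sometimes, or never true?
The identity holds for every pair in the range. For instance at (a, b) = (5, 3): both sides equal 152.

Answer: Always true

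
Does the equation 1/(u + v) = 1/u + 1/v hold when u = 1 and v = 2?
Fails

Substituting u = 1, v = 2:

LHS = 1/(1 + 2) = 1/3
RHS = 1/1 + 1/2 = 3/2

LHS ≠ RHS, so the equation does not hold at this point.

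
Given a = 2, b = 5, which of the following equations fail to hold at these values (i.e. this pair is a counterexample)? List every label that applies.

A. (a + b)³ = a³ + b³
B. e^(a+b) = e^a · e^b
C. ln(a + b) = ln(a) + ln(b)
A, C

Evaluating each claim at the given values:
A. LHS = 343, RHS = 133 → fails here (LHS ≠ RHS)
B. LHS = e^7 ≈ 1097, RHS = e^7 ≈ 1097 → holds here (LHS = RHS)
C. LHS = ln(7) ≈ 1.946, RHS = ln(2) + ln(5) ≈ 2.303 → fails here (LHS ≠ RHS)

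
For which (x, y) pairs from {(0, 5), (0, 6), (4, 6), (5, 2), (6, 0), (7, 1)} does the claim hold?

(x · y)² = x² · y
(0, 5), (0, 6), (6, 0), (7, 1)

Testing each pair:
(0, 5): LHS = 0, RHS = 0 → holds
(0, 6): LHS = 0, RHS = 0 → holds
(4, 6): LHS = 576, RHS = 96 → fails
(5, 2): LHS = 100, RHS = 50 → fails
(6, 0): LHS = 0, RHS = 0 → holds
(7, 1): LHS = 49, RHS = 49 → holds

4 of 6 pairs satisfy the claim.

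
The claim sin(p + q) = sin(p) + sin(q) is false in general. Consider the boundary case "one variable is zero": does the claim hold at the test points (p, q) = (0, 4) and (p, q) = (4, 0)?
At (0, 4): LHS = sin(4) ≈ -0.7568, RHS = sin(4) ≈ -0.7568 → equal
At (4, 0): LHS = sin(4) ≈ -0.7568, RHS = sin(4) ≈ -0.7568 → equal

So the claim does hold at both of these boundary points, even though it is not an identity.

Answer: Yes, holds at both test points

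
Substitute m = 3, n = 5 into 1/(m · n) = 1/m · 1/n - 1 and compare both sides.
LHS = 1/(3 · 5) = 1/15
RHS = 1/3 · 1/5 - 1 = -14/15

LHS ≠ RHS, so the equation does not hold here.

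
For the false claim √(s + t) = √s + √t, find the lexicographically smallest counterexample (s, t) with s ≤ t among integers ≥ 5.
(s, t) = (5, 5)

Substituting (5, 5) into the claim:
LHS = √(5 + 5) = √(10) ≈ 3.162
RHS = √5 + √5 = 2·√(5) ≈ 4.472

Since LHS ≠ RHS, this pair disproves the claim, and no lexicographically smaller pair (s ≤ t, integers ≥ 5) does.

For instance (5, 8) is also a counterexample (LHS = √(13) ≈ 3.606, RHS = √(5) + 2·√(2) ≈ 5.064), but it's lexicographically larger.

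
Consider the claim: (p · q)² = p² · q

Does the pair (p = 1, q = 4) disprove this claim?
Substituting p = 1, q = 4:
LHS = (1 · 4)² = 16
RHS = 1² · 4 = 4

Since LHS ≠ RHS, this pair disproves the claim.

Answer: Yes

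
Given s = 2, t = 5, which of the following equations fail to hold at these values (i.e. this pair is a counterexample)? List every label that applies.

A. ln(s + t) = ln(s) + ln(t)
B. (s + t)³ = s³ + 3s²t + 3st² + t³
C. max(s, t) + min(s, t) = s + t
Evaluating each claim at the given values:
A. LHS = ln(7) ≈ 1.946, RHS = ln(2) + ln(5) ≈ 2.303 → fails here (LHS ≠ RHS)
B. LHS = 343, RHS = 343 → holds here (LHS = RHS)
C. LHS = 7, RHS = 7 → holds here (LHS = RHS)

Answer: A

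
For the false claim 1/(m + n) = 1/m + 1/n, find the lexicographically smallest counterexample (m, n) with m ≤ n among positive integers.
Substituting (1, 1) into the claim:
LHS = 1/(1 + 1) = 1/2
RHS = 1/1 + 1/1 = 2

Since LHS ≠ RHS, this pair disproves the claim, and no lexicographically smaller pair (m ≤ n, positive integers) does.

For instance (4, 6) is also a counterexample (LHS = 1/10, RHS = 5/12), but it's lexicographically larger.

Answer: (m, n) = (1, 1)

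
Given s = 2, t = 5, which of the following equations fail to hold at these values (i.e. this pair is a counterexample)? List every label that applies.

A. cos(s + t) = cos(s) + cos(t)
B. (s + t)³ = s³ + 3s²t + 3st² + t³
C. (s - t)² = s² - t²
A, C

Evaluating each claim at the given values:
A. LHS = cos(7) ≈ 0.7539, RHS = cos(2) + cos(5) ≈ -0.1325 → fails here (LHS ≠ RHS)
B. LHS = 343, RHS = 343 → holds here (LHS = RHS)
C. LHS = 9, RHS = -21 → fails here (LHS ≠ RHS)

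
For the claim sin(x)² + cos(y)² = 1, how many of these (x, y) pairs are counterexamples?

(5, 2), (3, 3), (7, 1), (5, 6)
3

Testing each pair:
(5, 2): LHS = cos(2)² + sin(5)² ≈ 1.093, RHS = 1 → counterexample
(3, 3): LHS = sin(3)² + cos(3)² = 1, RHS = 1 → satisfies claim
(7, 1): LHS = cos(1)² + sin(7)² ≈ 0.7236, RHS = 1 → counterexample
(5, 6): LHS = sin(5)² + cos(6)² ≈ 1.841, RHS = 1 → counterexample

That makes 3 counterexamples.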